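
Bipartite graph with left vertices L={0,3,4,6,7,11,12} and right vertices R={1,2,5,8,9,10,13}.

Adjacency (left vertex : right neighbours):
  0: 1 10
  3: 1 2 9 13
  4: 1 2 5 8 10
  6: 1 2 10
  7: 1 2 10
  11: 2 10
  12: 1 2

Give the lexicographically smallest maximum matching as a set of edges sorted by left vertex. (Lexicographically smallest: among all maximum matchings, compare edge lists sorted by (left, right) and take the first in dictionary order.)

Lex-smallest maximum matching: {(0,1), (3,9), (4,5), (6,2), (7,10)}

|M| = 5 (so the lex-smallest maximum matching has 5 edges)
process left vertices in ascending order; for each, take the smallest-labelled available neighbour that still permits 5 edges overall, or leave it unmatched if none does
lex-smallest matching: {0-1, 3-9, 4-5, 6-2, 7-10}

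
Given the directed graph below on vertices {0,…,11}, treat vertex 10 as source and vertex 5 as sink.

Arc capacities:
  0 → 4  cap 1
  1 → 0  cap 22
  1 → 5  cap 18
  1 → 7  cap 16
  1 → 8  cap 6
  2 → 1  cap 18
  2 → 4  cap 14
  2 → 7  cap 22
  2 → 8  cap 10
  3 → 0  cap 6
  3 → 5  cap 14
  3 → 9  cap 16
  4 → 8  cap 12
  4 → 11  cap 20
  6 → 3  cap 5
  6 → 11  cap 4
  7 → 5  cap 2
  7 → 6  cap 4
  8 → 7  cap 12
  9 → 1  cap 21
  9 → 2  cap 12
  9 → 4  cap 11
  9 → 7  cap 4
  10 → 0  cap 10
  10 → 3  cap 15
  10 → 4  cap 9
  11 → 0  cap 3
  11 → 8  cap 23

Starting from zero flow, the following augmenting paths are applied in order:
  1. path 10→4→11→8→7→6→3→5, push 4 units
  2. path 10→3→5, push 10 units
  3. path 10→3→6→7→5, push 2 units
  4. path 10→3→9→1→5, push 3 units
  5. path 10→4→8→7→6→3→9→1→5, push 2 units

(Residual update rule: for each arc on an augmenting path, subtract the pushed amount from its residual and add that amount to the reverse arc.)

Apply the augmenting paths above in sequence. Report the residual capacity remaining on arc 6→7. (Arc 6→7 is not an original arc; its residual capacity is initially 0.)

after path 1 (10→4→11→8→7→6→3→5, push 4): res(6,7)=4
after path 2 (10→3→5, push 10): res(6,7)=4
after path 3 (10→3→6→7→5, push 2): res(6,7)=2
after path 4 (10→3→9→1→5, push 3): res(6,7)=2
after path 5 (10→4→8→7→6→3→9→1→5, push 2): res(6,7)=4

Residual capacity of (6,7): 4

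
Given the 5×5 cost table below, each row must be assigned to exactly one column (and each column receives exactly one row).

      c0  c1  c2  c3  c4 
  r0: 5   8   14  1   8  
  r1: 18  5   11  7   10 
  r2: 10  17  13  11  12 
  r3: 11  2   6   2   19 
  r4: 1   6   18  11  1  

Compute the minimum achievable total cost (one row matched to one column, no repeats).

Minimum assignment cost: 23

optimal assignment: row0→col3 (cost 1), row1→col1 (cost 5), row2→col0 (cost 10), row3→col2 (cost 6), row4→col4 (cost 1)
total = 1 + 5 + 10 + 6 + 1 = 23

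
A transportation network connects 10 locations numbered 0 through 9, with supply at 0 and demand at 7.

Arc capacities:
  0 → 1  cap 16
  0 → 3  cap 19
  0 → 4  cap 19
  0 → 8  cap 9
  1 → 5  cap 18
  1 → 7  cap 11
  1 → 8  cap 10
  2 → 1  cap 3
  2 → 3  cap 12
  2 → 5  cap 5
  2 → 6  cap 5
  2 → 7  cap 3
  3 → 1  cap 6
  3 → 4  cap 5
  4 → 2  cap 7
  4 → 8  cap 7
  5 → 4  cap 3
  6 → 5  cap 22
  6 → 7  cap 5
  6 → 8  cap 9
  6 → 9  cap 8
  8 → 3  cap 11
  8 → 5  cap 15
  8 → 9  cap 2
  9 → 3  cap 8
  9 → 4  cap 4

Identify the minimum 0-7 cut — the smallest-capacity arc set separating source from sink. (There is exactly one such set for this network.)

augment #1: 0→1→7 push 11
augment #2: 0→4→2→7 push 3
augment #3: 0→4→2→6→7 push 4
max flow = 18; residual-reachable set from 0 gives S-side
cut edges (S→T): {(1,7), (4,2)} total cap 18

Min-cut arcs: {(1,7), (4,2)} (total capacity 18)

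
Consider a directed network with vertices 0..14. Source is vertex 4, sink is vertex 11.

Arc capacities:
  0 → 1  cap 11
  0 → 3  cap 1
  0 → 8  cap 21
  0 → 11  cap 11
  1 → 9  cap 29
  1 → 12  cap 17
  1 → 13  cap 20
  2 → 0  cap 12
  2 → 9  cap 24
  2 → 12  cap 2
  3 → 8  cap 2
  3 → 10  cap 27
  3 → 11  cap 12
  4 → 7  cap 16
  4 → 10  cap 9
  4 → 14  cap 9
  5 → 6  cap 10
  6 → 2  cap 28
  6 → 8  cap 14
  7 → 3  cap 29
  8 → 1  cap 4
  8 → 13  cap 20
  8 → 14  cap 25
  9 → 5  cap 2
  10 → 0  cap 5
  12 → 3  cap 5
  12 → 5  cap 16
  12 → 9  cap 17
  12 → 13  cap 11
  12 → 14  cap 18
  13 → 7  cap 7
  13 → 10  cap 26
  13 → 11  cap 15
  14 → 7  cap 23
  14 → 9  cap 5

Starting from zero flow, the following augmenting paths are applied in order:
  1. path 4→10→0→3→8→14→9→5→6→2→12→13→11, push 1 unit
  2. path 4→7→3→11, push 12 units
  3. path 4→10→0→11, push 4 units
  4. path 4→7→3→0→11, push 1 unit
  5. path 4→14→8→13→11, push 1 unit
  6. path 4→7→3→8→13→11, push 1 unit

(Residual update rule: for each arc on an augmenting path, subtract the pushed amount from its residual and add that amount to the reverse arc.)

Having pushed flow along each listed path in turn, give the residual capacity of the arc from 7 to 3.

after path 1 (4→10→0→3→8→14→9→5→6→2→12→13→11, push 1): res(7,3)=29
after path 2 (4→7→3→11, push 12): res(7,3)=17
after path 3 (4→10→0→11, push 4): res(7,3)=17
after path 4 (4→7→3→0→11, push 1): res(7,3)=16
after path 5 (4→14→8→13→11, push 1): res(7,3)=16
after path 6 (4→7→3→8→13→11, push 1): res(7,3)=15

Residual capacity of (7,3): 15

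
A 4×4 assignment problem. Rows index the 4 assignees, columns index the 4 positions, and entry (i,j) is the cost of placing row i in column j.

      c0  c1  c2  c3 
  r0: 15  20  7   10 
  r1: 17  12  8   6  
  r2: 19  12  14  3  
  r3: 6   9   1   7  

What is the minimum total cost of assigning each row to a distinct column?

Minimum assignment cost: 28

optimal assignment: row0→col2 (cost 7), row1→col1 (cost 12), row2→col3 (cost 3), row3→col0 (cost 6)
total = 7 + 12 + 3 + 6 = 28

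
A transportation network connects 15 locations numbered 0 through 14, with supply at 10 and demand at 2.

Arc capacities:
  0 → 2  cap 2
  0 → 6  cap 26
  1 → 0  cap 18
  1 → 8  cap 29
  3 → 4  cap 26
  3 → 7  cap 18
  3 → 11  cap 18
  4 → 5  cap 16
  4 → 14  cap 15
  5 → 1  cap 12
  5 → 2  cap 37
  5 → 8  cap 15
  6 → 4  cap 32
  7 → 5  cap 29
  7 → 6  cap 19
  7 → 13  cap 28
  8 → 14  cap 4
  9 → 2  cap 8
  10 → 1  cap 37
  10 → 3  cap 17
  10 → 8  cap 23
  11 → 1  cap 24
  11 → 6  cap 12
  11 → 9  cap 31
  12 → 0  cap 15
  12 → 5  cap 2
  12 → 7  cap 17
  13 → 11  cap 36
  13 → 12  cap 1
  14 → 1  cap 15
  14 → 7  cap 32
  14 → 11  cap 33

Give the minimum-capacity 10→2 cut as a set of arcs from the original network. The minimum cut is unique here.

augment #1: 10→1→0→2 push 2
augment #2: 10→3→4→5→2 push 16
augment #3: 10→3→7→5→2 push 1
augment #4: 10→8→14→7→5→2 push 4
augment #5: 10→1→0→6→4→3→7→5→2 push 16
max flow = 39; residual-reachable set from 10 gives S-side
cut edges (S→T): {(1,0), (8,14), (10,3)} total cap 39

Min-cut arcs: {(1,0), (8,14), (10,3)} (total capacity 39)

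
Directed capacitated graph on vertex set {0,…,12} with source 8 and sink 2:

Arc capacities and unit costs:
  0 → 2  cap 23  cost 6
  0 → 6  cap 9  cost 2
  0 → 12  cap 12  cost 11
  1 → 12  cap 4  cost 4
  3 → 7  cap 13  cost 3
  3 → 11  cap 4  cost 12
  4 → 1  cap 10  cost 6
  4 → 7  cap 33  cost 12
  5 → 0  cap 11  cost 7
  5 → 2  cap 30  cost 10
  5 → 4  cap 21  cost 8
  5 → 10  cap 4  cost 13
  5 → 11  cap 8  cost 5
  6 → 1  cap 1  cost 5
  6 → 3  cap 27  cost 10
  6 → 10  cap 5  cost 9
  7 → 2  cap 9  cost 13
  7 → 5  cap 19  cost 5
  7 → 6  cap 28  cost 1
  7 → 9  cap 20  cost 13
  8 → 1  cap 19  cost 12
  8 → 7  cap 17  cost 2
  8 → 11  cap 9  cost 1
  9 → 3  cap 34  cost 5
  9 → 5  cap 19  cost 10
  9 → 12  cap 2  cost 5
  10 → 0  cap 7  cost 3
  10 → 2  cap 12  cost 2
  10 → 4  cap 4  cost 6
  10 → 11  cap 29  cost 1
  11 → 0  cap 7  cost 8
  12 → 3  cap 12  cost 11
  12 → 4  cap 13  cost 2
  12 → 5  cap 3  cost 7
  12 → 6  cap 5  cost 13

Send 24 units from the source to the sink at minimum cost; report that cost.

shortest-cost path #1: 8→7→6→10→2 push 5 @ unit cost 14 (adds 70)
shortest-cost path #2: 8→11→0→2 push 7 @ unit cost 15 (adds 105)
shortest-cost path #3: 8→7→2 push 9 @ unit cost 15 (adds 135)
shortest-cost path #4: 8→7→5→2 push 3 @ unit cost 17 (adds 51)
total cost = 361

Minimum cost for 24 units: 361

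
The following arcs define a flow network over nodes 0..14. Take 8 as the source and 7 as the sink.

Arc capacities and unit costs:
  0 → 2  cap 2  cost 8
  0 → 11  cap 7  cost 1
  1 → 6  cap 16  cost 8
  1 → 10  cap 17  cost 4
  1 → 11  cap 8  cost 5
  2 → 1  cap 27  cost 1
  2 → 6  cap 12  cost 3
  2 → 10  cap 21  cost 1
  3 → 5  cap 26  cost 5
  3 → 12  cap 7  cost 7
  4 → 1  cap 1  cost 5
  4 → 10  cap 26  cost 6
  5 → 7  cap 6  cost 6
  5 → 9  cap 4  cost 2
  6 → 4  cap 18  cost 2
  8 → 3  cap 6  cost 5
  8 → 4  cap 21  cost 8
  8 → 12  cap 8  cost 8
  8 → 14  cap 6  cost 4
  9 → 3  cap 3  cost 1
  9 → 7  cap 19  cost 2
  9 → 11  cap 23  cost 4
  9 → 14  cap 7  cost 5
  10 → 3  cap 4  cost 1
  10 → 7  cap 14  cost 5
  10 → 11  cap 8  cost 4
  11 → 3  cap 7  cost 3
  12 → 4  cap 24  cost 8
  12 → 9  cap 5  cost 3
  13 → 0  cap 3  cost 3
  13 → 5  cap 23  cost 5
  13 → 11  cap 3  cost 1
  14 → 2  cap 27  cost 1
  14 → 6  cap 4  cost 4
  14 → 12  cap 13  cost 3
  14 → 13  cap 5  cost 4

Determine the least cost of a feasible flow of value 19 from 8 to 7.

shortest-cost path #1: 8→14→2→10→7 push 6 @ unit cost 11 (adds 66)
shortest-cost path #2: 8→12→9→7 push 5 @ unit cost 13 (adds 65)
shortest-cost path #3: 8→3→5→9→7 push 4 @ unit cost 14 (adds 56)
shortest-cost path #4: 8→3→5→7 push 2 @ unit cost 16 (adds 32)
shortest-cost path #5: 8→4→10→7 push 2 @ unit cost 19 (adds 38)
total cost = 257

Minimum cost for 19 units: 257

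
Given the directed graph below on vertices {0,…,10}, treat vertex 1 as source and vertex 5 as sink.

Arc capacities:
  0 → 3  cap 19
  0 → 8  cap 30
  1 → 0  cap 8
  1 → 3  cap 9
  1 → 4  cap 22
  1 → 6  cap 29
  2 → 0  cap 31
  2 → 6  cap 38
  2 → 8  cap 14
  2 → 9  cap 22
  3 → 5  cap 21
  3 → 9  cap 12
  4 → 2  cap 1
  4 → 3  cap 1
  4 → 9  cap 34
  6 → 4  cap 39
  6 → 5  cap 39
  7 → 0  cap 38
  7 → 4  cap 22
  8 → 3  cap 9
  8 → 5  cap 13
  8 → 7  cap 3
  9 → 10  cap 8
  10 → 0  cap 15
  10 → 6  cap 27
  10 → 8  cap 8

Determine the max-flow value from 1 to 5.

Maximum flow value: 56

augment #1: 1→3→5 bottleneck 9, total now 9
augment #2: 1→6→5 bottleneck 29, total now 38
augment #3: 1→0→3→5 bottleneck 8, total now 46
augment #4: 1→4→3→5 bottleneck 1, total now 47
augment #5: 1→4→2→6→5 bottleneck 1, total now 48
augment #6: 1→4→9→10→6→5 bottleneck 8, total now 56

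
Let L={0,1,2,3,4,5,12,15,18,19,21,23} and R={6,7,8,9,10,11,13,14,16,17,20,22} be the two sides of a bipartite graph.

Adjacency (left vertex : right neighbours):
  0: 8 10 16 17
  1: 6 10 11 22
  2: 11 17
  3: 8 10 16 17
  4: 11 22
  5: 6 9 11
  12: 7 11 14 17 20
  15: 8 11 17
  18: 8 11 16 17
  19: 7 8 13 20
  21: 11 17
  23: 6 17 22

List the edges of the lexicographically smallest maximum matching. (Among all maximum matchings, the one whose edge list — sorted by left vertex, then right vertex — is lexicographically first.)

Lex-smallest maximum matching: {(0,8), (1,6), (2,11), (3,10), (4,22), (5,9), (12,7), (15,17), (18,16), (19,13)}

|M| = 10 (so the lex-smallest maximum matching has 10 edges)
process left vertices in ascending order; for each, take the smallest-labelled available neighbour that still permits 10 edges overall, or leave it unmatched if none does
lex-smallest matching: {0-8, 1-6, 2-11, 3-10, 4-22, 5-9, 12-7, 15-17, 18-16, 19-13}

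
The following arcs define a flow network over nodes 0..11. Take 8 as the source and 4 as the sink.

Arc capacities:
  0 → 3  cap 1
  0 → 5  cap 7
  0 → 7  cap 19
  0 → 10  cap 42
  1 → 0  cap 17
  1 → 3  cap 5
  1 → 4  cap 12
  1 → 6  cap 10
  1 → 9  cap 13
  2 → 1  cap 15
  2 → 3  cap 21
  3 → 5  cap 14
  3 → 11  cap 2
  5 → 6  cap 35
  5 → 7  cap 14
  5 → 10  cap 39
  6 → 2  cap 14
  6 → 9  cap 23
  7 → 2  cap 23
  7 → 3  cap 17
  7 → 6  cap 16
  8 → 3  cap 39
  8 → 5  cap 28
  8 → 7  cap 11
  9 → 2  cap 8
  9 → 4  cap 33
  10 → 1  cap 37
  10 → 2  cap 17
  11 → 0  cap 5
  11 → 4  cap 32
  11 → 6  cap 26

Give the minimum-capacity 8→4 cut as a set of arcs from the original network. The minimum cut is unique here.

Min-cut arcs: {(1,4), (3,11), (9,4)} (total capacity 47)

augment #1: 8→3→11→4 push 2
augment #2: 8→5→6→9→4 push 23
augment #3: 8→5→10→1→4 push 5
augment #4: 8→7→2→1→4 push 7
augment #5: 8→7→2→1→9→4 push 4
augment #6: 8→3→5→10→1→9→4 push 6
max flow = 47; residual-reachable set from 8 gives S-side
cut edges (S→T): {(1,4), (3,11), (9,4)} total cap 47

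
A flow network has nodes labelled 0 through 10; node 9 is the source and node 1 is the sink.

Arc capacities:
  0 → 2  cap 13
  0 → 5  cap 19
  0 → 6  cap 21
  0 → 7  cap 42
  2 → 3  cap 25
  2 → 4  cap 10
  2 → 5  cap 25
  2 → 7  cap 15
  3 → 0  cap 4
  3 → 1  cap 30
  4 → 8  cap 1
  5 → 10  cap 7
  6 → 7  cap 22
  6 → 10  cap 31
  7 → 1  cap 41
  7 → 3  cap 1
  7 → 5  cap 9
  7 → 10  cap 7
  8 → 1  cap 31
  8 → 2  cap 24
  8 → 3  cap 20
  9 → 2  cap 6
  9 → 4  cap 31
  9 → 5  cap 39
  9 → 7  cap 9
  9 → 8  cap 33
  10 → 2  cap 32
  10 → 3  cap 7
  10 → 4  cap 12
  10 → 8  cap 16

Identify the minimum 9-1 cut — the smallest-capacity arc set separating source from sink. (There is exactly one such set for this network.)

augment #1: 9→7→1 push 9
augment #2: 9→8→1 push 31
augment #3: 9→2→3→1 push 6
augment #4: 9→8→3→1 push 2
augment #5: 9→4→8→3→1 push 1
augment #6: 9→5→10→3→1 push 7
max flow = 56; residual-reachable set from 9 gives S-side
cut edges (S→T): {(4,8), (5,10), (9,2), (9,7), (9,8)} total cap 56

Min-cut arcs: {(4,8), (5,10), (9,2), (9,7), (9,8)} (total capacity 56)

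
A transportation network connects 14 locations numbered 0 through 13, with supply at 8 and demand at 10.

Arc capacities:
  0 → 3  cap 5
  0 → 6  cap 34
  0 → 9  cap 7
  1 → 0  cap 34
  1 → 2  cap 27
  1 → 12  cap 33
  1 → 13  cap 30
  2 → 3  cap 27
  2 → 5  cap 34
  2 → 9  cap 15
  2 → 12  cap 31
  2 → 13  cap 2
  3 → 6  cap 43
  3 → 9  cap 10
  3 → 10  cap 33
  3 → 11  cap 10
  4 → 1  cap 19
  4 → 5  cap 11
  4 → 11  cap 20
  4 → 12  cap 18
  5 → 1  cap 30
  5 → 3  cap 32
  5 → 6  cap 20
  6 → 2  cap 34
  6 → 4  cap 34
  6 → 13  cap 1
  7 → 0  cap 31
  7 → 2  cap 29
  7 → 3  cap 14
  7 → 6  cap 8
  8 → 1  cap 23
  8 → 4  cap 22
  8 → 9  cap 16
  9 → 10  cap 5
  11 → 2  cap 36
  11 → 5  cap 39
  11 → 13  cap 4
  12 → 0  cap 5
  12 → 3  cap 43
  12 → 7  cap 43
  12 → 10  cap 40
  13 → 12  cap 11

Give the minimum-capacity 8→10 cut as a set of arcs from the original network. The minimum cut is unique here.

Min-cut arcs: {(8,1), (8,4), (9,10)} (total capacity 50)

augment #1: 8→9→10 push 5
augment #2: 8→1→12→10 push 23
augment #3: 8→4→12→10 push 17
augment #4: 8→4→5→3→10 push 5
max flow = 50; residual-reachable set from 8 gives S-side
cut edges (S→T): {(8,1), (8,4), (9,10)} total cap 50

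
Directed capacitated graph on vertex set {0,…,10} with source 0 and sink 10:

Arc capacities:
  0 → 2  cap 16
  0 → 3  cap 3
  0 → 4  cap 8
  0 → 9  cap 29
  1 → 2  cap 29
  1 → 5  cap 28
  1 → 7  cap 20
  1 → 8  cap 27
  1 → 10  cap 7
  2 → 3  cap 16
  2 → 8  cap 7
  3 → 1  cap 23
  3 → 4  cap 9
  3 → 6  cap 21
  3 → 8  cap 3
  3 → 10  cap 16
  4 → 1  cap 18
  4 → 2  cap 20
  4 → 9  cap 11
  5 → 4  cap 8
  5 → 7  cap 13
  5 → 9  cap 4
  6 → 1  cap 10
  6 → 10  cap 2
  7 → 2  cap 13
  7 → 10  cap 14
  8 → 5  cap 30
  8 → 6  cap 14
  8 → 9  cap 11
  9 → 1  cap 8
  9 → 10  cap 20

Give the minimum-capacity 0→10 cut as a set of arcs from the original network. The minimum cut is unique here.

Min-cut arcs: {(0,2), (0,3), (0,4), (9,1), (9,10)} (total capacity 55)

augment #1: 0→3→10 push 3
augment #2: 0→9→10 push 20
augment #3: 0→2→3→10 push 13
augment #4: 0→4→1→10 push 7
augment #5: 0→2→3→6→10 push 2
augment #6: 0→4→1→7→10 push 1
augment #7: 0→9→1→7→10 push 8
augment #8: 0→2→3→1→7→10 push 1
max flow = 55; residual-reachable set from 0 gives S-side
cut edges (S→T): {(0,2), (0,3), (0,4), (9,1), (9,10)} total cap 55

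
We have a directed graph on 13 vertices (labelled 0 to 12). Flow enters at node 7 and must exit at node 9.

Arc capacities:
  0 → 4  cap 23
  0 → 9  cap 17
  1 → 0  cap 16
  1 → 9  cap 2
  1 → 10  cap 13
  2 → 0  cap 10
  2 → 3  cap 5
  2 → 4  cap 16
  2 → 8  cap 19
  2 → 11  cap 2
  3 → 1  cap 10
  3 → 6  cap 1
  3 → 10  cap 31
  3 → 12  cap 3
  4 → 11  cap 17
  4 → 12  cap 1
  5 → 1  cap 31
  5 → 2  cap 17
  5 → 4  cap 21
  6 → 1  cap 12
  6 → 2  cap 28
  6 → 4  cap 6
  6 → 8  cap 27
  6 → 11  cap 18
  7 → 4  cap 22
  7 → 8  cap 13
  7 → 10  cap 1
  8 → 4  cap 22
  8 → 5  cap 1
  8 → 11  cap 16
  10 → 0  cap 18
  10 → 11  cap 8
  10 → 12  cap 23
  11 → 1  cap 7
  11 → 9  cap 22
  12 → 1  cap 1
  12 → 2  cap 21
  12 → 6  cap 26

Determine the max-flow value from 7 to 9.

augment #1: 7→4→11→9 bottleneck 17, total now 17
augment #2: 7→8→11→9 bottleneck 5, total now 22
augment #3: 7→10→0→9 bottleneck 1, total now 23
augment #4: 7→4→12→1→9 bottleneck 1, total now 24
augment #5: 7→8→5→1→9 bottleneck 1, total now 25
augment #6: 7→8→11→1→0→9 bottleneck 7, total now 32

Maximum flow value: 32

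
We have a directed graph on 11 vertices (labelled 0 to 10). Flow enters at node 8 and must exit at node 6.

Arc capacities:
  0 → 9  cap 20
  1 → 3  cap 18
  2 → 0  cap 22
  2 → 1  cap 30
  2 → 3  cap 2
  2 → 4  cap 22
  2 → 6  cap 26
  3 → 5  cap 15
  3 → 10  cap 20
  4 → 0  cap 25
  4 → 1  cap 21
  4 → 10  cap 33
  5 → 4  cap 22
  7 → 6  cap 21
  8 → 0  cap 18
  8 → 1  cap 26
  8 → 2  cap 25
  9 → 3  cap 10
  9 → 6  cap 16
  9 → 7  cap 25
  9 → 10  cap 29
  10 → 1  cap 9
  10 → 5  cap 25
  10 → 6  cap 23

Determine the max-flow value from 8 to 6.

augment #1: 8→2→6 bottleneck 25, total now 25
augment #2: 8→0→9→6 bottleneck 16, total now 41
augment #3: 8→0→9→7→6 bottleneck 2, total now 43
augment #4: 8→1→3→10→6 bottleneck 18, total now 61

Maximum flow value: 61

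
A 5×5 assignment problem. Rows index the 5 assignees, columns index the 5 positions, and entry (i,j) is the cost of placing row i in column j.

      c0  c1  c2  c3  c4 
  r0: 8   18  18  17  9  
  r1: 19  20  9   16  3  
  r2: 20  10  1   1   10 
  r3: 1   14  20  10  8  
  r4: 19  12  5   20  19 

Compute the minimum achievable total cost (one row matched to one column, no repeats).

optimal assignment: row0→col1 (cost 18), row1→col4 (cost 3), row2→col3 (cost 1), row3→col0 (cost 1), row4→col2 (cost 5)
total = 18 + 3 + 1 + 1 + 5 = 28

Minimum assignment cost: 28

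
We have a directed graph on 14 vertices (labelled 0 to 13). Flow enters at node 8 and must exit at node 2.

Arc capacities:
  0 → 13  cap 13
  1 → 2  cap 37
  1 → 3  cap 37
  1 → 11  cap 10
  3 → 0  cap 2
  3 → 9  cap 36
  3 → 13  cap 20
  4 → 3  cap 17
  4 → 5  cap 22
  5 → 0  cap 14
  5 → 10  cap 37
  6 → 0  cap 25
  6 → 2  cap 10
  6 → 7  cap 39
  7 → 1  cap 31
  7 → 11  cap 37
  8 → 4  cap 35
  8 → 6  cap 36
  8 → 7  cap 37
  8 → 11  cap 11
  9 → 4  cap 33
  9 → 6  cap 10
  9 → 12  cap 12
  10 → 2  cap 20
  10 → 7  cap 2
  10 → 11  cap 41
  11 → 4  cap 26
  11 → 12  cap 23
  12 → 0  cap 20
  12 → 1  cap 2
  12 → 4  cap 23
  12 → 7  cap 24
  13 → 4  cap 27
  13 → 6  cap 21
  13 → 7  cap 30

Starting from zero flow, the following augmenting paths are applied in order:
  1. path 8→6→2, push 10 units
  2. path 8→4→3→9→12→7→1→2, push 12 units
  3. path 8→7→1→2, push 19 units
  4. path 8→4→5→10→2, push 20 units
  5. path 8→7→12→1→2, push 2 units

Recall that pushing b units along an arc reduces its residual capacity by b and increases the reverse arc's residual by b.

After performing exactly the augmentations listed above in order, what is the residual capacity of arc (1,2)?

Residual capacity of (1,2): 4

after path 1 (8→6→2, push 10): res(1,2)=37
after path 2 (8→4→3→9→12→7→1→2, push 12): res(1,2)=25
after path 3 (8→7→1→2, push 19): res(1,2)=6
after path 4 (8→4→5→10→2, push 20): res(1,2)=6
after path 5 (8→7→12→1→2, push 2): res(1,2)=4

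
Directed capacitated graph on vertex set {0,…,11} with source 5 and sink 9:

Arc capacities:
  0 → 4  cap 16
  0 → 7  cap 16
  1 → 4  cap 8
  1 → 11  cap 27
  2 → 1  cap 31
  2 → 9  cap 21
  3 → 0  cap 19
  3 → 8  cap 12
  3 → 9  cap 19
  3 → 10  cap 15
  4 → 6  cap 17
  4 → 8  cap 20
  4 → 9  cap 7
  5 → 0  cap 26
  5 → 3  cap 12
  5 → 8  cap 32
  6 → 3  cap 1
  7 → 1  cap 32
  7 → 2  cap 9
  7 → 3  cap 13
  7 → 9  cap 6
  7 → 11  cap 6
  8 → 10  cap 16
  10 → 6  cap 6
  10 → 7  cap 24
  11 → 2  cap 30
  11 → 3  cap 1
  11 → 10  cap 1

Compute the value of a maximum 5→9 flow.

augment #1: 5→3→9 bottleneck 12, total now 12
augment #2: 5→0→4→9 bottleneck 7, total now 19
augment #3: 5→0→7→9 bottleneck 6, total now 25
augment #4: 5→0→7→2→9 bottleneck 9, total now 34
augment #5: 5→0→7→3→9 bottleneck 1, total now 35
augment #6: 5→0→4→6→3→9 bottleneck 1, total now 36
augment #7: 5→8→10→7→3→9 bottleneck 5, total now 41
augment #8: 5→8→10→7→11→2→9 bottleneck 6, total now 47
augment #9: 5→8→10→7→1→11→2→9 bottleneck 5, total now 52

Maximum flow value: 52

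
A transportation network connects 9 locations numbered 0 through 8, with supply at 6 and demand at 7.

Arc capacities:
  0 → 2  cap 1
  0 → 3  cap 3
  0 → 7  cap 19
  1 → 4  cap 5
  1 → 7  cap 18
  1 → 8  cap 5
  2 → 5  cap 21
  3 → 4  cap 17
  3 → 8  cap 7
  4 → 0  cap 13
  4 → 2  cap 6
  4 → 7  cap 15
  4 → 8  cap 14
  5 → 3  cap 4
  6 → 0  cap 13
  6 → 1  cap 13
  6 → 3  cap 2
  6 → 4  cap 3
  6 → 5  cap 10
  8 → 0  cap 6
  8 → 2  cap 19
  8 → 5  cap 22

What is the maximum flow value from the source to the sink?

augment #1: 6→0→7 bottleneck 13, total now 13
augment #2: 6→1→7 bottleneck 13, total now 26
augment #3: 6→4→7 bottleneck 3, total now 29
augment #4: 6→3→4→7 bottleneck 2, total now 31
augment #5: 6→5→3→4→7 bottleneck 4, total now 35

Maximum flow value: 35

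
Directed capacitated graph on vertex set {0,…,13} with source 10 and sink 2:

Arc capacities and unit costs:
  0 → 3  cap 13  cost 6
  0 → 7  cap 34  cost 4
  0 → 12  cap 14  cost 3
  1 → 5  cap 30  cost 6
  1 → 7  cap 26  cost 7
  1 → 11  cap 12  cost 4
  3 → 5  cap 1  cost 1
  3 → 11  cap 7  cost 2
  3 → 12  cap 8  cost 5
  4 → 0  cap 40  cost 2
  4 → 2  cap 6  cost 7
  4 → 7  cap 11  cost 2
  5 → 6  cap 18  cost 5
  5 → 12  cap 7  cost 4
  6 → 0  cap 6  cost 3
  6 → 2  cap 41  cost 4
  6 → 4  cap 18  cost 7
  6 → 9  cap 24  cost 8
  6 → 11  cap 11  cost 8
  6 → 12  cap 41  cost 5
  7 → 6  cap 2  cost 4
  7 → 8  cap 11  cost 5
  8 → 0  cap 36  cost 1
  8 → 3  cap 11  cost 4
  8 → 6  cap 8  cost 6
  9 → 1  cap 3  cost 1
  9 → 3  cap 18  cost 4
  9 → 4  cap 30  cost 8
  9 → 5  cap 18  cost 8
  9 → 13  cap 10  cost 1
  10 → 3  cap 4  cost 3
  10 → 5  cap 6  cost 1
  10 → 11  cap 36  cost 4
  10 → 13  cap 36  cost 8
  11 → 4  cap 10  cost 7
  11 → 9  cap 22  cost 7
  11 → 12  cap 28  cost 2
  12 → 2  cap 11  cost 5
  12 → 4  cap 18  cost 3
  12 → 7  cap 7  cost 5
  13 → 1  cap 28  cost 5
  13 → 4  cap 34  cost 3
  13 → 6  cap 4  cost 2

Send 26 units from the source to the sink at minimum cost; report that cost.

shortest-cost path #1: 10→5→6→2 push 6 @ unit cost 10 (adds 60)
shortest-cost path #2: 10→11→12→2 push 11 @ unit cost 11 (adds 121)
shortest-cost path #3: 10→3→5→6→2 push 1 @ unit cost 13 (adds 13)
shortest-cost path #4: 10→13→6→2 push 4 @ unit cost 14 (adds 56)
shortest-cost path #5: 10→11→12→4→2 push 4 @ unit cost 16 (adds 64)
total cost = 314

Minimum cost for 26 units: 314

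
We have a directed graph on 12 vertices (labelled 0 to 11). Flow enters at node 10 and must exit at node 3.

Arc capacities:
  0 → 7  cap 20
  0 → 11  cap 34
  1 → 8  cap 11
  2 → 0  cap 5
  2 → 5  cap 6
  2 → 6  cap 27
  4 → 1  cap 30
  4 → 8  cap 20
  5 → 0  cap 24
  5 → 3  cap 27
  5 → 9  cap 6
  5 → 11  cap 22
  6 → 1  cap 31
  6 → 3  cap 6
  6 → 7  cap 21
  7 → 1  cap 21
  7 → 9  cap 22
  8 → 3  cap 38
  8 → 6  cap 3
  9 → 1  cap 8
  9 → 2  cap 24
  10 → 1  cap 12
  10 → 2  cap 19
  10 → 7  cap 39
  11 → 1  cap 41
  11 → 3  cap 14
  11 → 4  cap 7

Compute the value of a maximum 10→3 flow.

augment #1: 10→1→8→3 bottleneck 11, total now 11
augment #2: 10→2→5→3 bottleneck 6, total now 17
augment #3: 10→2→6→3 bottleneck 6, total now 23
augment #4: 10→2→0→11→3 bottleneck 5, total now 28

Maximum flow value: 28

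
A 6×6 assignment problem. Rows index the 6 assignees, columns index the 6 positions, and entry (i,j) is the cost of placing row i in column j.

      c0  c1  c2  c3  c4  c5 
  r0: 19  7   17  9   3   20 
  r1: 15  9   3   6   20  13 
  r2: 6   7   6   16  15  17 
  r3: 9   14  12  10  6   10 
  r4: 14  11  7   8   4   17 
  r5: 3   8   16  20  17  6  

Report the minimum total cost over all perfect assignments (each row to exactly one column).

Minimum assignment cost: 34

optimal assignment: row0→col4 (cost 3), row1→col2 (cost 3), row2→col1 (cost 7), row3→col5 (cost 10), row4→col3 (cost 8), row5→col0 (cost 3)
total = 3 + 3 + 7 + 10 + 8 + 3 = 34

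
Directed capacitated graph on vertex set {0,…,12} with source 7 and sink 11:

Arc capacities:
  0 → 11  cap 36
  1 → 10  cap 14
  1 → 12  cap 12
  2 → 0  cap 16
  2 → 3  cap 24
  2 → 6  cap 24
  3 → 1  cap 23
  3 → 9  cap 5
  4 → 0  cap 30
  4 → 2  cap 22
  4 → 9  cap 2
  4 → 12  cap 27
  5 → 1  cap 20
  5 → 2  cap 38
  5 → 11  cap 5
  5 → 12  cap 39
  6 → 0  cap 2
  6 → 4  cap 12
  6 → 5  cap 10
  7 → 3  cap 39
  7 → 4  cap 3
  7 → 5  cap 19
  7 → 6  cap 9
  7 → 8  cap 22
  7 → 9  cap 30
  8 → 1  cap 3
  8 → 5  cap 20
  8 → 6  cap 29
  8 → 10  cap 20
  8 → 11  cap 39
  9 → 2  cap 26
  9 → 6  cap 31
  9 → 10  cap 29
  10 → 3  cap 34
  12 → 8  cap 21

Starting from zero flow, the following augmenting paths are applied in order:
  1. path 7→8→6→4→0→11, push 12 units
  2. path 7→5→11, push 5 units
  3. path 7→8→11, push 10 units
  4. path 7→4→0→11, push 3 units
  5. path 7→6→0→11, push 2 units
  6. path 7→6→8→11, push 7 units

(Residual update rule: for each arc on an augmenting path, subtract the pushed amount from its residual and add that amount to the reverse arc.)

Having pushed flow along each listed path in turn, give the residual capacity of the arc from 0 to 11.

after path 1 (7→8→6→4→0→11, push 12): res(0,11)=24
after path 2 (7→5→11, push 5): res(0,11)=24
after path 3 (7→8→11, push 10): res(0,11)=24
after path 4 (7→4→0→11, push 3): res(0,11)=21
after path 5 (7→6→0→11, push 2): res(0,11)=19
after path 6 (7→6→8→11, push 7): res(0,11)=19

Residual capacity of (0,11): 19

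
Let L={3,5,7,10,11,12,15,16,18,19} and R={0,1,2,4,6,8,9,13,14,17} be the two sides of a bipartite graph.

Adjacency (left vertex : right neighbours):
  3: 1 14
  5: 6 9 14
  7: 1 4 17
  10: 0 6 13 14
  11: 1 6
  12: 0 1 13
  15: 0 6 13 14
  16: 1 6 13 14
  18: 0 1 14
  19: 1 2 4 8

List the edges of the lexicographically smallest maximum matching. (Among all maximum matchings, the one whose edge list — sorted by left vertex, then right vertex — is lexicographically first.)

Lex-smallest maximum matching: {(3,1), (5,9), (7,4), (10,0), (11,6), (12,13), (15,14), (19,2)}

|M| = 8 (so the lex-smallest maximum matching has 8 edges)
process left vertices in ascending order; for each, take the smallest-labelled available neighbour that still permits 8 edges overall, or leave it unmatched if none does
lex-smallest matching: {3-1, 5-9, 7-4, 10-0, 11-6, 12-13, 15-14, 19-2}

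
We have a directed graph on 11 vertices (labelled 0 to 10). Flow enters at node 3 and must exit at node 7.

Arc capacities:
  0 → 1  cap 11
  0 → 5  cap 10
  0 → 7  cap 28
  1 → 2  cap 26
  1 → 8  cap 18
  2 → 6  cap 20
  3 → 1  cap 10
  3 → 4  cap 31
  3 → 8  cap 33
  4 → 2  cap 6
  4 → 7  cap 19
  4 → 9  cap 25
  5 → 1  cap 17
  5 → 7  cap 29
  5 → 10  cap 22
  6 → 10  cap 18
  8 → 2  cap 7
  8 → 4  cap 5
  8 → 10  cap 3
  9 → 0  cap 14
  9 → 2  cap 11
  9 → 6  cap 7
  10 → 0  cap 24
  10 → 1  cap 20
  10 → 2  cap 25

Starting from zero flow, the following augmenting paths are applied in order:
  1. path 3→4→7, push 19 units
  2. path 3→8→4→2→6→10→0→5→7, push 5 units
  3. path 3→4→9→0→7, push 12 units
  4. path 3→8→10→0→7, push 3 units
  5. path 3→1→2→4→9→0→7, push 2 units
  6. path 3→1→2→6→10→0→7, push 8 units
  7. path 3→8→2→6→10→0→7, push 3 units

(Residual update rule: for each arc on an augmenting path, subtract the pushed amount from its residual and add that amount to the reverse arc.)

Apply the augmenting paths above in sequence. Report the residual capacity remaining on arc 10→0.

Residual capacity of (10,0): 5

after path 1 (3→4→7, push 19): res(10,0)=24
after path 2 (3→8→4→2→6→10→0→5→7, push 5): res(10,0)=19
after path 3 (3→4→9→0→7, push 12): res(10,0)=19
after path 4 (3→8→10→0→7, push 3): res(10,0)=16
after path 5 (3→1→2→4→9→0→7, push 2): res(10,0)=16
after path 6 (3→1→2→6→10→0→7, push 8): res(10,0)=8
after path 7 (3→8→2→6→10→0→7, push 3): res(10,0)=5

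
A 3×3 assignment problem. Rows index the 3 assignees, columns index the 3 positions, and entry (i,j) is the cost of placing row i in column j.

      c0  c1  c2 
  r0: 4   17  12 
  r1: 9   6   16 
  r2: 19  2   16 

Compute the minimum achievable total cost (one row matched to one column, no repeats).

Minimum assignment cost: 22

optimal assignment: row0→col0 (cost 4), row1→col2 (cost 16), row2→col1 (cost 2)
total = 4 + 16 + 2 = 22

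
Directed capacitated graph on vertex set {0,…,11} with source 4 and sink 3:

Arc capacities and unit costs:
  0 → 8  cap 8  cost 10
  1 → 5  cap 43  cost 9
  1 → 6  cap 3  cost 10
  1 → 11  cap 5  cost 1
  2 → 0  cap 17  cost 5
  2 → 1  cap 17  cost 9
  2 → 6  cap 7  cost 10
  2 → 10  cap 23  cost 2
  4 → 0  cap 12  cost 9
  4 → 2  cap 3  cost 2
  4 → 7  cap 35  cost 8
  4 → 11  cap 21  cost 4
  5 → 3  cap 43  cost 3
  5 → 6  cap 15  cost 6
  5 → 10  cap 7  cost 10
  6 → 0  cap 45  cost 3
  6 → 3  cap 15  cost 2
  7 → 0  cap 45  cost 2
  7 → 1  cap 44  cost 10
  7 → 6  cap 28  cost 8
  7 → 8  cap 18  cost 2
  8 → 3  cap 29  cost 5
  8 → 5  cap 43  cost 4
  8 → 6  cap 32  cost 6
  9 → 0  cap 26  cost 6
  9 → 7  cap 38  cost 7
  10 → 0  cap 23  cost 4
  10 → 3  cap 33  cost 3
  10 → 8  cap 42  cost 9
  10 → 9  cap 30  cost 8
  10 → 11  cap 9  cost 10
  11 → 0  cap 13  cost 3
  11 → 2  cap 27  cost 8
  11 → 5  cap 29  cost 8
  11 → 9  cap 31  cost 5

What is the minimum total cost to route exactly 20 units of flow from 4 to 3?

Minimum cost for 20 units: 276

shortest-cost path #1: 4→2→10→3 push 3 @ unit cost 7 (adds 21)
shortest-cost path #2: 4→7→8→3 push 17 @ unit cost 15 (adds 255)
total cost = 276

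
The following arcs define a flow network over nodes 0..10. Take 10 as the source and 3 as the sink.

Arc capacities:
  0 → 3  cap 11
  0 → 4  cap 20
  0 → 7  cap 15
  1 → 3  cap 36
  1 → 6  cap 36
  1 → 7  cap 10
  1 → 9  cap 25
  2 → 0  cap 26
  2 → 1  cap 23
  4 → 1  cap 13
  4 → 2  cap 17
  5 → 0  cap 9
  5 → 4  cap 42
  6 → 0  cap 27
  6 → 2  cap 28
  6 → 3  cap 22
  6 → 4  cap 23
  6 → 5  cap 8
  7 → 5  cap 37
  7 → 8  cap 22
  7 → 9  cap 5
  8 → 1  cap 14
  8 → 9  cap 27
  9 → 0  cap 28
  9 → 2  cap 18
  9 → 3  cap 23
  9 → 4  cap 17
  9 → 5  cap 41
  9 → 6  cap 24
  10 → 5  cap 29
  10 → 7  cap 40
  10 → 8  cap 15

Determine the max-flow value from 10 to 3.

Maximum flow value: 81

augment #1: 10→5→0→3 bottleneck 9, total now 9
augment #2: 10→7→9→3 bottleneck 5, total now 14
augment #3: 10→8→1→3 bottleneck 14, total now 28
augment #4: 10→8→9→3 bottleneck 1, total now 29
augment #5: 10→5→4→1→3 bottleneck 13, total now 42
augment #6: 10→7→8→9→3 bottleneck 17, total now 59
augment #7: 10→5→4→2→0→3 bottleneck 2, total now 61
augment #8: 10→5→4→2→1→3 bottleneck 5, total now 66
augment #9: 10→7→8→9→6→3 bottleneck 5, total now 71
augment #10: 10→7→5→4→2→1→3 bottleneck 4, total now 75
augment #11: 10→7→5→4→2→1→6→3 bottleneck 6, total now 81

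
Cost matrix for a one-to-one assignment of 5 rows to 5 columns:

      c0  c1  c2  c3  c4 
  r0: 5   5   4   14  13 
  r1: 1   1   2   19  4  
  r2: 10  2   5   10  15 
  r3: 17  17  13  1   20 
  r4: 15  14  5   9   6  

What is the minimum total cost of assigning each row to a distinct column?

Minimum assignment cost: 14

optimal assignment: row0→col2 (cost 4), row1→col0 (cost 1), row2→col1 (cost 2), row3→col3 (cost 1), row4→col4 (cost 6)
total = 4 + 1 + 2 + 1 + 6 = 14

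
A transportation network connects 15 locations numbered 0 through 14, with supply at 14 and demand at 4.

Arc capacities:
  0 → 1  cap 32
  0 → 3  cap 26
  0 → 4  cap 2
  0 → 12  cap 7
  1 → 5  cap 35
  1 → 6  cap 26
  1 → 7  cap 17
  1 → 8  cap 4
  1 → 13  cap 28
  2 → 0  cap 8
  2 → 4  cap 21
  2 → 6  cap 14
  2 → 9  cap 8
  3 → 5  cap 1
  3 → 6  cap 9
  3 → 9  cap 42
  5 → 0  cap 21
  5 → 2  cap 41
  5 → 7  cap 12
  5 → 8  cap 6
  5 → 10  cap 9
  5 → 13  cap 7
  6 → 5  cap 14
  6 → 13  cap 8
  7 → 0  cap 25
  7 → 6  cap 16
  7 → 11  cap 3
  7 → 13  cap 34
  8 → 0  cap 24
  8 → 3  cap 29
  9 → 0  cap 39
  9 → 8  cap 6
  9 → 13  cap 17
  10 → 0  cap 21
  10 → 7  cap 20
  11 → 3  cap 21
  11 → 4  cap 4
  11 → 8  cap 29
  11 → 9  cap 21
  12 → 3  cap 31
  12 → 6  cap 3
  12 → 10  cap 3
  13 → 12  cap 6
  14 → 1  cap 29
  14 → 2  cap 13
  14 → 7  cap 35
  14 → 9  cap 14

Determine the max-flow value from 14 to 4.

Maximum flow value: 26

augment #1: 14→2→4 bottleneck 13, total now 13
augment #2: 14→7→0→4 bottleneck 2, total now 15
augment #3: 14→7→11→4 bottleneck 3, total now 18
augment #4: 14→1→5→2→4 bottleneck 8, total now 26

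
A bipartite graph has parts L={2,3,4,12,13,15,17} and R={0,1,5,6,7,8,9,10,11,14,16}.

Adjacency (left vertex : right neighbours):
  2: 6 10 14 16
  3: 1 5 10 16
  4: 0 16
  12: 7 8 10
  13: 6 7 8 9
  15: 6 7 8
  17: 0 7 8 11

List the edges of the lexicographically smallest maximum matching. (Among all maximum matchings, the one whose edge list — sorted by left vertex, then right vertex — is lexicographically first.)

Lex-smallest maximum matching: {(2,6), (3,1), (4,0), (12,7), (13,9), (15,8), (17,11)}

|M| = 7 (so the lex-smallest maximum matching has 7 edges)
process left vertices in ascending order; for each, take the smallest-labelled available neighbour that still permits 7 edges overall, or leave it unmatched if none does
lex-smallest matching: {2-6, 3-1, 4-0, 12-7, 13-9, 15-8, 17-11}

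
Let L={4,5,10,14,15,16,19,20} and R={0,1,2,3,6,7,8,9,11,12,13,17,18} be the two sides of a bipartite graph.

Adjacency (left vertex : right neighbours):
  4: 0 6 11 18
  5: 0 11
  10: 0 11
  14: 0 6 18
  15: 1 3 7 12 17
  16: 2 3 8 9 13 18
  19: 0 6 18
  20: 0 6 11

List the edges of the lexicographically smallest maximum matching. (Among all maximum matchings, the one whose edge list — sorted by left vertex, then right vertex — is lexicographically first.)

|M| = 6 (so the lex-smallest maximum matching has 6 edges)
process left vertices in ascending order; for each, take the smallest-labelled available neighbour that still permits 6 edges overall, or leave it unmatched if none does
lex-smallest matching: {4-0, 5-11, 14-6, 15-1, 16-2, 19-18}

Lex-smallest maximum matching: {(4,0), (5,11), (14,6), (15,1), (16,2), (19,18)}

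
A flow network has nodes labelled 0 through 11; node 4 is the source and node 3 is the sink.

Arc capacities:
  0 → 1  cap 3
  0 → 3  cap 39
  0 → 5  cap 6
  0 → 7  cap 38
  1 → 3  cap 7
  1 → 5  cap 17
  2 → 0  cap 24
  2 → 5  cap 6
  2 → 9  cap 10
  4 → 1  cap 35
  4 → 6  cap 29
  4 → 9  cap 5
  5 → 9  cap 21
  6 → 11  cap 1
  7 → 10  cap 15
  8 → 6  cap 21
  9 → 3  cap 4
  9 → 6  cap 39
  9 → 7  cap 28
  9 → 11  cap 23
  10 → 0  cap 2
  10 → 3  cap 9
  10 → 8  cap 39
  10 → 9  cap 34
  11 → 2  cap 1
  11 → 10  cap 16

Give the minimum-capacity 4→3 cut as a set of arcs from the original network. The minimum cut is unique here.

Min-cut arcs: {(1,3), (9,3), (10,0), (10,3), (11,2)} (total capacity 23)

augment #1: 4→1→3 push 7
augment #2: 4→9→3 push 4
augment #3: 4→6→11→10→3 push 1
augment #4: 4→9→7→10→3 push 1
augment #5: 4→1→5→9→7→10→3 push 7
augment #6: 4→1→5→9→7→10→0→3 push 2
augment #7: 4→1→5→9→11→2→0→3 push 1
max flow = 23; residual-reachable set from 4 gives S-side
cut edges (S→T): {(1,3), (9,3), (10,0), (10,3), (11,2)} total cap 23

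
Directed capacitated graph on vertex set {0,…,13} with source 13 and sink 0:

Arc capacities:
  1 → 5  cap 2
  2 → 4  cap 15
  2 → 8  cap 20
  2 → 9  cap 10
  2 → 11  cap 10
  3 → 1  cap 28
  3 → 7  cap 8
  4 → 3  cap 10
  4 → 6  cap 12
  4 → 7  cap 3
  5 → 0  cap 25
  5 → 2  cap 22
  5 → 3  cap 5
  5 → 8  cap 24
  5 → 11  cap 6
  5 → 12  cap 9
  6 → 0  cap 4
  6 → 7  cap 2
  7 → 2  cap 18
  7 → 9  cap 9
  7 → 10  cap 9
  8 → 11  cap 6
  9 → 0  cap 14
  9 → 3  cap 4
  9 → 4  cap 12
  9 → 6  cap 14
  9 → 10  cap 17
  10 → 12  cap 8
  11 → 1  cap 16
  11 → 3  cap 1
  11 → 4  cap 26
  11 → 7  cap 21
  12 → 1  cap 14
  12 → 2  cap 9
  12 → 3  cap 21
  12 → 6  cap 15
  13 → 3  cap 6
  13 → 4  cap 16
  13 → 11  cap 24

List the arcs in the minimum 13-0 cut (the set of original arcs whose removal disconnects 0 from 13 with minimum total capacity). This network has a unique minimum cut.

Min-cut arcs: {(1,5), (6,0), (9,0)} (total capacity 20)

augment #1: 13→4→6→0 push 4
augment #2: 13→3→1→5→0 push 2
augment #3: 13→3→7→9→0 push 4
augment #4: 13→4→7→9→0 push 3
augment #5: 13→11→7→9→0 push 2
augment #6: 13→11→7→2→9→0 push 5
max flow = 20; residual-reachable set from 13 gives S-side
cut edges (S→T): {(1,5), (6,0), (9,0)} total cap 20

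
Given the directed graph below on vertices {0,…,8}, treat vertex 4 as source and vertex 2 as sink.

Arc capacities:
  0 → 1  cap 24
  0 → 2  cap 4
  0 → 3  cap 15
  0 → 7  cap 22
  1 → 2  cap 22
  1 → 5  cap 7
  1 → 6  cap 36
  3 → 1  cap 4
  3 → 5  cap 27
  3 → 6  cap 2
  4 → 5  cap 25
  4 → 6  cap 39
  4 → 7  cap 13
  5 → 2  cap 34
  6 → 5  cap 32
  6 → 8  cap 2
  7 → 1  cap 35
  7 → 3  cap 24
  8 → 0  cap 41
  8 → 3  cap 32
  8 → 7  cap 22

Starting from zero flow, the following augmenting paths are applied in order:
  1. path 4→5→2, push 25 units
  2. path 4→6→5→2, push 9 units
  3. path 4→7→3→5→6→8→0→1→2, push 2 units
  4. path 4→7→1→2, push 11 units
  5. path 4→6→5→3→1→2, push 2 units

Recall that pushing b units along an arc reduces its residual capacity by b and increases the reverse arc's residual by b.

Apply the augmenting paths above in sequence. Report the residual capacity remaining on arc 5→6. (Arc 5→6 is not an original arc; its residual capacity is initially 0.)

Residual capacity of (5,6): 9

after path 1 (4→5→2, push 25): res(5,6)=0
after path 2 (4→6→5→2, push 9): res(5,6)=9
after path 3 (4→7→3→5→6→8→0→1→2, push 2): res(5,6)=7
after path 4 (4→7→1→2, push 11): res(5,6)=7
after path 5 (4→6→5→3→1→2, push 2): res(5,6)=9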